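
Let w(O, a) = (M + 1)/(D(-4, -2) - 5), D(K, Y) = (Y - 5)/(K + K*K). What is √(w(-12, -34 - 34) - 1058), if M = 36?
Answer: I*√4779110/67 ≈ 32.629*I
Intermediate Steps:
D(K, Y) = (-5 + Y)/(K + K²)
w(O, a) = -444/67 (w(O, a) = (36 + 1)/((-5 - 2)/((-4)*(1 - 4)) - 5) = 37/(-¼*(-7)/(-3) - 5) = 37/(-¼*(-⅓)*(-7) - 5) = 37/(-7/12 - 5) = 37/(-67/12) = 37*(-12/67) = -444/67)
√(w(-12, -34 - 34) - 1058) = √(-444/67 - 1058) = √(-71330/67) = I*√4779110/67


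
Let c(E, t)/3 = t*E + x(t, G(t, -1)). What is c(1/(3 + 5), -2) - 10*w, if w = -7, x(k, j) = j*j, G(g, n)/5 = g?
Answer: 1477/4 ≈ 369.25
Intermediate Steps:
G(g, n) = 5*g
x(k, j) = j²
c(E, t) = 75*t² + 3*E*t (c(E, t) = 3*(t*E + (5*t)²) = 3*(E*t + 25*t²) = 3*(25*t² + E*t) = 75*t² + 3*E*t)
c(1/(3 + 5), -2) - 10*w = 3*(-2)*(1/(3 + 5) + 25*(-2)) - 10*(-7) = 3*(-2)*(1/8 - 50) + 70 = 3*(-2)*(⅛ - 50) + 70 = 3*(-2)*(-399/8) + 70 = 1197/4 + 70 = 1477/4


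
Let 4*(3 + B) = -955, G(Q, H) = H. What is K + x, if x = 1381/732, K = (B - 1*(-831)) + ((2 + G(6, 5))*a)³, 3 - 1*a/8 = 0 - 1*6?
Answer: 23428511890/183 ≈ 1.2802e+8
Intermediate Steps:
B = -967/4 (B = -3 + (¼)*(-955) = -3 - 955/4 = -967/4 ≈ -241.75)
a = 72 (a = 24 - 8*(0 - 1*6) = 24 - 8*(0 - 6) = 24 - 8*(-6) = 24 + 48 = 72)
K = 512098613/4 (K = (-967/4 - 1*(-831)) + ((2 + 5)*72)³ = (-967/4 + 831) + (7*72)³ = 2357/4 + 504³ = 2357/4 + 128024064 = 512098613/4 ≈ 1.2802e+8)
x = 1381/732 (x = 1381*(1/732) = 1381/732 ≈ 1.8866)
K + x = 512098613/4 + 1381/732 = 23428511890/183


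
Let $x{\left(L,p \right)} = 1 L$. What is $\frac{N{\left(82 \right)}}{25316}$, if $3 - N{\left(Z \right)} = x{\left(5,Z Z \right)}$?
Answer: $- \frac{1}{12658} \approx -7.9001 \cdot 10^{-5}$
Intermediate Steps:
$x{\left(L,p \right)} = L$
$N{\left(Z \right)} = -2$ ($N{\left(Z \right)} = 3 - 5 = -2$)
$\frac{N{\left(82 \right)}}{25316} = - \frac{2}{25316} = \left(-2\right) \frac{1}{25316} = - \frac{1}{12658}$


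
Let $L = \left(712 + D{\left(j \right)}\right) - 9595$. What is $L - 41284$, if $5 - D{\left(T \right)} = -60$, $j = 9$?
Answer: $-50102$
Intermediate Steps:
$D{\left(T \right)} = 65$ ($D{\left(T \right)} = 5 - -60 = 5 + 60 = 65$)
$L = -8818$ ($L = \left(712 + 65\right) - 9595 = 777 - 9595 = -8818$)
$L - 41284 = -8818 - 41284 = -50102$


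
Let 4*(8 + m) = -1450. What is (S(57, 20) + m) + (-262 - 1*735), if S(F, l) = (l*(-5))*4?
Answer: -3535/2 ≈ -1767.5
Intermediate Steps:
S(F, l) = -20*l (S(F, l) = -5*l*4 = -20*l)
m = -741/2 (m = -8 + (1/4)*(-1450) = -8 - 725/2 = -741/2 ≈ -370.50)
(S(57, 20) + m) + (-262 - 1*735) = (-20*20 - 741/2) + (-262 - 1*735) = (-400 - 741/2) + (-262 - 735) = -1541/2 - 997 = -3535/2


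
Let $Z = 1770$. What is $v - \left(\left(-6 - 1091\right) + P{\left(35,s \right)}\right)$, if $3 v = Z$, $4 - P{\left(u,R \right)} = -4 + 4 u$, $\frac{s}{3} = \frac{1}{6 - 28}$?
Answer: $1819$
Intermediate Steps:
$s = - \frac{3}{22}$ ($s = \frac{3}{6 - 28} = \frac{3}{-22} = 3 \left(- \frac{1}{22}\right) = - \frac{3}{22} \approx -0.13636$)
$P{\left(u,R \right)} = 8 - 4 u$ ($P{\left(u,R \right)} = 4 - \left(-4 + 4 u\right) = 8 - 4 u$)
$v = 590$ ($v = \frac{1}{3} \cdot 1770 = 590$)
$v - \left(\left(-6 - 1091\right) + P{\left(35,s \right)}\right) = 590 - \left(\left(-6 - 1091\right) + \left(8 - 140\right)\right) = 590 - \left(-1097 + \left(8 - 140\right)\right) = 590 - \left(-1097 - 132\right) = 590 - -1229 = 590 + 1229 = 1819$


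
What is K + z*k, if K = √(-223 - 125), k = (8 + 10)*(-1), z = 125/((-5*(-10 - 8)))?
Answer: -25 + 2*I*√87 ≈ -25.0 + 18.655*I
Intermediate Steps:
z = 25/18 (z = 125/((-5*(-18))) = 125/90 = 125*(1/90) = 25/18 ≈ 1.3889)
k = -18 (k = 18*(-1) = -18)
K = 2*I*√87 (K = √(-348) = 2*I*√87 ≈ 18.655*I)
K + z*k = 2*I*√87 + (25/18)*(-18) = 2*I*√87 - 25 = -25 + 2*I*√87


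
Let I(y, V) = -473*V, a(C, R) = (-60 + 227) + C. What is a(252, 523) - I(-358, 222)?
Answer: 105425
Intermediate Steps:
a(C, R) = 167 + C
a(252, 523) - I(-358, 222) = (167 + 252) - (-473)*222 = 419 - 1*(-105006) = 419 + 105006 = 105425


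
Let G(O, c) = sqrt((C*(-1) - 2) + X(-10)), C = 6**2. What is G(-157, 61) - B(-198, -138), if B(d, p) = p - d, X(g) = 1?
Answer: -60 + I*sqrt(37) ≈ -60.0 + 6.0828*I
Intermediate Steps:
C = 36
G(O, c) = I*sqrt(37) (G(O, c) = sqrt((36*(-1) - 2) + 1) = sqrt((-36 - 2) + 1) = sqrt(-38 + 1) = sqrt(-37) = I*sqrt(37))
G(-157, 61) - B(-198, -138) = I*sqrt(37) - (-138 - 1*(-198)) = I*sqrt(37) - (-138 + 198) = I*sqrt(37) - 1*60 = I*sqrt(37) - 60 = -60 + I*sqrt(37)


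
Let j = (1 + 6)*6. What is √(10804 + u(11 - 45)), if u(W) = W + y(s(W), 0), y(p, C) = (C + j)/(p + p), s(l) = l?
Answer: √12449406/34 ≈ 103.78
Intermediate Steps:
j = 42 (j = 7*6 = 42)
y(p, C) = (42 + C)/(2*p) (y(p, C) = (C + 42)/(p + p) = (42 + C)/((2*p)) = (42 + C)*(1/(2*p)) = (42 + C)/(2*p))
u(W) = W + 21/W (u(W) = W + (42 + 0)/(2*W) = W + (½)*42/W = W + 21/W)
√(10804 + u(11 - 45)) = √(10804 + ((11 - 45) + 21/(11 - 45))) = √(10804 + (-34 + 21/(-34))) = √(10804 + (-34 + 21*(-1/34))) = √(10804 + (-34 - 21/34)) = √(10804 - 1177/34) = √(366159/34) = √12449406/34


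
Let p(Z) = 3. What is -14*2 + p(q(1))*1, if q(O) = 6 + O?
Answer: -25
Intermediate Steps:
-14*2 + p(q(1))*1 = -14*2 + 3*1 = -28 + 3 = -25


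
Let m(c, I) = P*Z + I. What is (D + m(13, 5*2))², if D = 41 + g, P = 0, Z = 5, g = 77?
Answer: 16384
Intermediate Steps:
D = 118 (D = 41 + 77 = 118)
m(c, I) = I (m(c, I) = 0*5 + I = 0 + I = I)
(D + m(13, 5*2))² = (118 + 5*2)² = (118 + 10)² = 128² = 16384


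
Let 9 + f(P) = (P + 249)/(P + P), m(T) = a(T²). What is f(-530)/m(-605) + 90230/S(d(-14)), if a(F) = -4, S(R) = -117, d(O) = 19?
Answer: -381491897/496080 ≈ -769.01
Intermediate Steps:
m(T) = -4
f(P) = -9 + (249 + P)/(2*P) (f(P) = -9 + (P + 249)/(P + P) = -9 + (249 + P)/((2*P)) = -9 + (249 + P)*(1/(2*P)) = -9 + (249 + P)/(2*P))
f(-530)/m(-605) + 90230/S(d(-14)) = ((½)*(249 - 17*(-530))/(-530))/(-4) + 90230/(-117) = ((½)*(-1/530)*(249 + 9010))*(-¼) + 90230*(-1/117) = ((½)*(-1/530)*9259)*(-¼) - 90230/117 = -9259/1060*(-¼) - 90230/117 = 9259/4240 - 90230/117 = -381491897/496080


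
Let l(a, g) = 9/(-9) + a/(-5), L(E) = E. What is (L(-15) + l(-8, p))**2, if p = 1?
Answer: 5184/25 ≈ 207.36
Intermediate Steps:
l(a, g) = -1 - a/5 (l(a, g) = 9*(-1/9) + a*(-1/5) = -1 - a/5)
(L(-15) + l(-8, p))**2 = (-15 + (-1 - 1/5*(-8)))**2 = (-15 + (-1 + 8/5))**2 = (-15 + 3/5)**2 = (-72/5)**2 = 5184/25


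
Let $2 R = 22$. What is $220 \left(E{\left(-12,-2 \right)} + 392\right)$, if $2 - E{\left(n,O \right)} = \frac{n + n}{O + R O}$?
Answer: $86460$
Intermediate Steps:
$R = 11$ ($R = \frac{1}{2} \cdot 22 = 11$)
$E{\left(n,O \right)} = 2 - \frac{n}{6 O}$ ($E{\left(n,O \right)} = 2 - \frac{n + n}{O + 11 O} = 2 - \frac{2 n}{12 O} = 2 - 2 n \frac{1}{12 O} = 2 - \frac{n}{6 O}$)
$220 \left(E{\left(-12,-2 \right)} + 392\right) = 220 \left(\left(2 - - \frac{2}{-2}\right) + 392\right) = 220 \left(\left(2 - \left(-2\right) \left(- \frac{1}{2}\right)\right) + 392\right) = 220 \left(\left(2 - 1\right) + 392\right) = 220 \left(1 + 392\right) = 220 \cdot 393 = 86460$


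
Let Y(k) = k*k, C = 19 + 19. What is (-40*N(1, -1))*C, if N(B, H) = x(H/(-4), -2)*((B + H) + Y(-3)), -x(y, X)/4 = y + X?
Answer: -95760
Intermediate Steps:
C = 38
x(y, X) = -4*X - 4*y (x(y, X) = -4*(y + X) = -4*(X + y) = -4*X - 4*y)
Y(k) = k²
N(B, H) = (8 + H)*(9 + B + H) (N(B, H) = (-4*(-2) - 4*H/(-4))*((B + H) + (-3)²) = (8 - 4*H*(-1)/4)*((B + H) + 9) = (8 - (-1)*H)*(9 + B + H) = (8 + H)*(9 + B + H))
(-40*N(1, -1))*C = -40*(8 - 1)*(9 + 1 - 1)*38 = -280*9*38 = -40*63*38 = -2520*38 = -95760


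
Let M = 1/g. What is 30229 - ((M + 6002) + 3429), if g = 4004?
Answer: 83275191/4004 ≈ 20798.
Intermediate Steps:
M = 1/4004 ≈ 0.00024975
30229 - ((M + 6002) + 3429) = 30229 - ((1/4004 + 6002) + 3429) = 30229 - (24032009/4004 + 3429) = 30229 - 1*37761725/4004 = 30229 - 37761725/4004 = 83275191/4004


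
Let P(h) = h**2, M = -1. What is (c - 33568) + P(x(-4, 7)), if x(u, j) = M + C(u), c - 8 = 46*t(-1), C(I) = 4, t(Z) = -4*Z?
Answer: -33367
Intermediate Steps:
c = 192 (c = 8 + 46*(-4*(-1)) = 8 + 46*4 = 8 + 184 = 192)
x(u, j) = 3 (x(u, j) = -1 + 4 = 3)
(c - 33568) + P(x(-4, 7)) = (192 - 33568) + 3**2 = -33376 + 9 = -33367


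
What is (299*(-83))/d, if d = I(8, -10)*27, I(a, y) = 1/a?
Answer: -198536/27 ≈ -7353.2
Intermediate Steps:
d = 27/8 ≈ 3.3750
(299*(-83))/d = (299*(-83))/(27/8) = -24817*8/27 = -198536/27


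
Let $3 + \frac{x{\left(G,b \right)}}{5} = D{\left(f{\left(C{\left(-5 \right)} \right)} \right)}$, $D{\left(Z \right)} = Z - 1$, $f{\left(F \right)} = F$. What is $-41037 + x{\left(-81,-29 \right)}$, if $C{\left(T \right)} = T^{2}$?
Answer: $-40932$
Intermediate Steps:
$D{\left(Z \right)} = -1 + Z$ ($D{\left(Z \right)} = Z - 1 = -1 + Z$)
$x{\left(G,b \right)} = 105$ ($x{\left(G,b \right)} = -15 + 5 \left(-1 + \left(-5\right)^{2}\right) = -15 + 5 \left(-1 + 25\right) = -15 + 5 \cdot 24 = -15 + 120 = 105$)
$-41037 + x{\left(-81,-29 \right)} = -41037 + 105 = -40932$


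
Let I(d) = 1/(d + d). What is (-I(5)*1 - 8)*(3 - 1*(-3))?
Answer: -243/5 ≈ -48.600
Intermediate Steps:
I(d) = 1/(2*d)
(-I(5)*1 - 8)*(3 - 1*(-3)) = (-1/(2*5)*1 - 8)*(3 - 1*(-3)) = (-1/(2*5)*1 - 8)*(3 + 3) = (-1*1/10*1 - 8)*6 = (-1/10*1 - 8)*6 = (-1/10 - 8)*6 = -81/10*6 = -243/5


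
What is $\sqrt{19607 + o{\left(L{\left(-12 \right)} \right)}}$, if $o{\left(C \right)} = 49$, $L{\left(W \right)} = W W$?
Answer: $6 \sqrt{546} \approx 140.2$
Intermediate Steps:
$L{\left(W \right)} = W^{2}$
$\sqrt{19607 + o{\left(L{\left(-12 \right)} \right)}} = \sqrt{19607 + 49} = \sqrt{19656} = 6 \sqrt{546}$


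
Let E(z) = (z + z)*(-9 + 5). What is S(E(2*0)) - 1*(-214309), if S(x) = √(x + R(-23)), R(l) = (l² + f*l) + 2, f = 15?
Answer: 214309 + √186 ≈ 2.1432e+5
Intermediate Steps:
E(z) = -8*z (E(z) = (2*z)*(-4) = -8*z)
R(l) = 2 + l² + 15*l (R(l) = (l² + 15*l) + 2 = 2 + l² + 15*l)
S(x) = √(186 + x) (S(x) = √(x + (2 + (-23)² + 15*(-23))) = √(x + (2 + 529 - 345)) = √(x + 186) = √(186 + x))
S(E(2*0)) - 1*(-214309) = √(186 - 16*0) - 1*(-214309) = √(186 - 8*0) + 214309 = √(186 + 0) + 214309 = √186 + 214309 = 214309 + √186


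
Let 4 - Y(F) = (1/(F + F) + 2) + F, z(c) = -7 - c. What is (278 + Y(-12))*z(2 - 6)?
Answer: -7009/8 ≈ -876.13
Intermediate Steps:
Y(F) = 2 - F - 1/(2*F) (Y(F) = 4 - ((1/(F + F) + 2) + F) = 4 - ((1/(2*F) + 2) + F) = 4 - ((2 + 1/(2*F)) + F) = 4 - (2 + F + 1/(2*F)) = 4 + (-2 - F - 1/(2*F)) = 2 - F - 1/(2*F))
(278 + Y(-12))*z(2 - 6) = (278 + (2 - 1*(-12) - ½/(-12)))*(-7 - (2 - 6)) = (278 + (2 + 12 - ½*(-1/12)))*(-7 - 1*(-4)) = (278 + (2 + 12 + 1/24))*(-7 + 4) = (278 + 337/24)*(-3) = (7009/24)*(-3) = -7009/8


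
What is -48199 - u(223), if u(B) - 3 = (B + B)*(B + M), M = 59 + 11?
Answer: -178880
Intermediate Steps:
M = 70
u(B) = 3 + 2*B*(70 + B) (u(B) = 3 + (B + B)*(B + 70) = 3 + (2*B)*(70 + B) = 3 + 2*B*(70 + B))
-48199 - u(223) = -48199 - (3 + 2*223² + 140*223) = -48199 - (3 + 2*49729 + 31220) = -48199 - (3 + 99458 + 31220) = -48199 - 1*130681 = -48199 - 130681 = -178880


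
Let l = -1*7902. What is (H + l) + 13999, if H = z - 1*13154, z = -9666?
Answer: -16723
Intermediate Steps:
H = -22820 (H = -9666 - 1*13154 = -9666 - 13154 = -22820)
l = -7902
(H + l) + 13999 = (-22820 - 7902) + 13999 = -30722 + 13999 = -16723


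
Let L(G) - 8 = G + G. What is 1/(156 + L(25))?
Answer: 1/214 ≈ 0.0046729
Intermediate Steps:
L(G) = 8 + 2*G (L(G) = 8 + (G + G) = 8 + 2*G)
1/(156 + L(25)) = 1/(156 + (8 + 2*25)) = 1/(156 + (8 + 50)) = 1/(156 + 58) = 1/214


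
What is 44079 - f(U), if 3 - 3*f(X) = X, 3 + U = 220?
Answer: 132451/3 ≈ 44150.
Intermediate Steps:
U = 217 (U = -3 + 220 = 217)
f(X) = 1 - X/3
44079 - f(U) = 44079 - (1 - 1/3*217) = 44079 - (1 - 217/3) = 44079 - 1*(-214/3) = 44079 + 214/3 = 132451/3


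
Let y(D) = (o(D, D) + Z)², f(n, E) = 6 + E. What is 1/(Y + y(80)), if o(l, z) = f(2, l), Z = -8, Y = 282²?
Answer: 1/85608 ≈ 1.1681e-5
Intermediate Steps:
Y = 79524
o(l, z) = 6 + l
y(D) = (-2 + D)² (y(D) = ((6 + D) - 8)² = (-2 + D)²)
1/(Y + y(80)) = 1/(79524 + (-2 + 80)²) = 1/(79524 + 78²) = 1/(79524 + 6084) = 1/85608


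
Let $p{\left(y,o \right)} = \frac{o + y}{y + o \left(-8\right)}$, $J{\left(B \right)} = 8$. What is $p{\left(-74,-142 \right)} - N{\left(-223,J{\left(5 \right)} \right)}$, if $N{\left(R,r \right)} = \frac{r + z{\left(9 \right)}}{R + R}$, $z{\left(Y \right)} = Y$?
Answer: $- \frac{4349}{26314} \approx -0.16527$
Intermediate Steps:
$N{\left(R,r \right)} = \frac{9 + r}{2 R}$ ($N{\left(R,r \right)} = \frac{r + 9}{R + R} = \frac{9 + r}{2 R}$)
$p{\left(y,o \right)} = \frac{o + y}{y - 8 o}$
$p{\left(-74,-142 \right)} - N{\left(-223,J{\left(5 \right)} \right)} = \frac{-142 - 74}{-74 - -1136} - \frac{9 + 8}{2 \left(-223\right)} = \frac{1}{-74 + 1136} \left(-216\right) - \frac{1}{2} \left(- \frac{1}{223}\right) 17 = \frac{1}{1062} \left(-216\right) - - \frac{17}{446} = \frac{1}{1062} \left(-216\right) + \frac{17}{446} = - \frac{12}{59} + \frac{17}{446} = - \frac{4349}{26314}$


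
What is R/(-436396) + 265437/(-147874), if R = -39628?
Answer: -27493923545/16132905526 ≈ -1.7042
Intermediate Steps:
R/(-436396) + 265437/(-147874) = -39628/(-436396) + 265437/(-147874) = -39628*(-1/436396) + 265437*(-1/147874) = 9907/109099 - 265437/147874 = -27493923545/16132905526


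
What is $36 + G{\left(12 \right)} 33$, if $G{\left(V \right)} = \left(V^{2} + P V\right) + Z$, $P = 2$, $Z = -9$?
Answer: $5283$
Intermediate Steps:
$G{\left(V \right)} = -9 + V^{2} + 2 V$ ($G{\left(V \right)} = \left(V^{2} + 2 V\right) - 9 = -9 + V^{2} + 2 V$)
$36 + G{\left(12 \right)} 33 = 36 + \left(-9 + 12^{2} + 2 \cdot 12\right) 33 = 36 + \left(-9 + 144 + 24\right) 33 = 36 + 159 \cdot 33 = 36 + 5247 = 5283$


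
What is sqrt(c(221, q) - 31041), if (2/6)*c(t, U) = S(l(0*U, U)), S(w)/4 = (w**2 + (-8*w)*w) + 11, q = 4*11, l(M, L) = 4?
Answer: I*sqrt(32253) ≈ 179.59*I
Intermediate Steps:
q = 44
S(w) = 44 - 28*w**2 (S(w) = 4*((w**2 + (-8*w)*w) + 11) = 4*((w**2 - 8*w**2) + 11) = 4*(-7*w**2 + 11) = 4*(11 - 7*w**2) = 44 - 28*w**2)
c(t, U) = -1212 (c(t, U) = 3*(44 - 28*4**2) = 3*(44 - 28*16) = 3*(44 - 448) = 3*(-404) = -1212)
sqrt(c(221, q) - 31041) = sqrt(-1212 - 31041) = sqrt(-32253) = I*sqrt(32253)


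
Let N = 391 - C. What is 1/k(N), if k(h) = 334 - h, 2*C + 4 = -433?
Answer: -2/551 ≈ -0.0036298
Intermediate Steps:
C = -437/2 (C = -2 + (1/2)*(-433) = -2 - 433/2 = -437/2 ≈ -218.50)
N = 1219/2 (N = 391 - 1*(-437/2) = 391 + 437/2 = 1219/2 ≈ 609.50)
1/k(N) = 1/(334 - 1*1219/2) = 1/(334 - 1219/2) = 1/(-551/2) = -2/551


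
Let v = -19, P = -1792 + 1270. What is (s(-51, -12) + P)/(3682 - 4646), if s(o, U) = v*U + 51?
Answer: 243/964 ≈ 0.25207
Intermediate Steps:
P = -522
s(o, U) = 51 - 19*U (s(o, U) = -19*U + 51 = 51 - 19*U)
(s(-51, -12) + P)/(3682 - 4646) = ((51 - 19*(-12)) - 522)/(3682 - 4646) = ((51 + 228) - 522)/(-964) = (279 - 522)*(-1/964) = -243*(-1/964) = 243/964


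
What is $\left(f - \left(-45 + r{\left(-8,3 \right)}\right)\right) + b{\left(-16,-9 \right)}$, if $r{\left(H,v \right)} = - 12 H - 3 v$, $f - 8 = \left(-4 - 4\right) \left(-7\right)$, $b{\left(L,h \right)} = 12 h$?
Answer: $-86$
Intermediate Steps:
$f = 64$ ($f = 8 + \left(-4 - 4\right) \left(-7\right) = 8 - -56 = 8 + 56 = 64$)
$\left(f - \left(-45 + r{\left(-8,3 \right)}\right)\right) + b{\left(-16,-9 \right)} = \left(64 - \left(-45 - 9 + 96\right)\right) + 12 \left(-9\right) = \left(64 + \left(45 - \left(96 - 9\right)\right)\right) - 108 = \left(64 + \left(45 - 87\right)\right) - 108 = \left(64 - 42\right) - 108 = 22 - 108 = -86$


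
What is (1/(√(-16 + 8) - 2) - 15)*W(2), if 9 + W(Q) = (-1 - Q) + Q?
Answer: 5*(30*√2 + 31*I)/(I + √2) ≈ 151.67 + 2.357*I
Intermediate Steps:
W(Q) = -10 (W(Q) = -9 + ((-1 - Q) + Q) = -9 - 1 = -10)
(1/(√(-16 + 8) - 2) - 15)*W(2) = (1/(√(-16 + 8) - 2) - 15)*(-10) = (1/(√(-8) - 2) - 15)*(-10) = (1/(2*I*√2 - 2) - 15)*(-10) = (1/(-2 + 2*I*√2) - 15)*(-10) = (-15 + 1/(-2 + 2*I*√2))*(-10) = 150 - 10/(-2 + 2*I*√2)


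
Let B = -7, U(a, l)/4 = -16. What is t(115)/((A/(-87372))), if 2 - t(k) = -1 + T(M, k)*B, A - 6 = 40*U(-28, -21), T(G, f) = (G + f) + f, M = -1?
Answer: 70159716/1277 ≈ 54941.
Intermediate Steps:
U(a, l) = -64 (U(a, l) = 4*(-16) = -64)
T(G, f) = G + 2*f
A = -2554 (A = 6 + 40*(-64) = 6 - 2560 = -2554)
t(k) = -4 + 14*k (t(k) = 2 - (-1 + (-1 + 2*k)*(-7)) = 2 - (-1 + (7 - 14*k)) = 2 - (6 - 14*k) = 2 + (-6 + 14*k) = -4 + 14*k)
t(115)/((A/(-87372))) = (-4 + 14*115)/((-2554/(-87372))) = (-4 + 1610)/((-2554*(-1/87372))) = 1606/(1277/43686) = 1606*(43686/1277) = 70159716/1277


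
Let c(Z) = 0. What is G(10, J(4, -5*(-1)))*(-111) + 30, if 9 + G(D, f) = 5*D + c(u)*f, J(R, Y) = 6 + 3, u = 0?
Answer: -4521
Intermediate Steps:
J(R, Y) = 9
G(D, f) = -9 + 5*D (G(D, f) = -9 + (5*D + 0*f) = -9 + (5*D + 0) = -9 + 5*D)
G(10, J(4, -5*(-1)))*(-111) + 30 = (-9 + 5*10)*(-111) + 30 = (-9 + 50)*(-111) + 30 = 41*(-111) + 30 = -4551 + 30 = -4521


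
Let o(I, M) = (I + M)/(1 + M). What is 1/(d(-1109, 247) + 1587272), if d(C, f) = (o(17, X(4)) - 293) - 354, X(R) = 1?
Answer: 1/1586634 ≈ 6.3027e-7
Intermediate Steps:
o(I, M) = (I + M)/(1 + M)
d(C, f) = -638 (d(C, f) = ((17 + 1)/(1 + 1) - 293) - 354 = (18/2 - 293) - 354 = ((1/2)*18 - 293) - 354 = (9 - 293) - 354 = -284 - 354 = -638)
1/(d(-1109, 247) + 1587272) = 1/(-638 + 1587272) = 1/1586634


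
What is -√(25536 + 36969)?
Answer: -3*√6945 ≈ -250.01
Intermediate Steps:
-√(25536 + 36969) = -√62505 = -3*√6945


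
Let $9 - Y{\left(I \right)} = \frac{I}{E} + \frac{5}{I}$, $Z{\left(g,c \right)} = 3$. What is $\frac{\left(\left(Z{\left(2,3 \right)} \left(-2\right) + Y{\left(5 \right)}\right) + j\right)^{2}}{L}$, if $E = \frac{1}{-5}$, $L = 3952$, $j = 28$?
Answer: $\frac{3025}{3952} \approx 0.76544$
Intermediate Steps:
$E = - \frac{1}{5} \approx -0.2$
$Y{\left(I \right)} = 9 - \frac{5}{I} + 5 I$ ($Y{\left(I \right)} = 9 - \left(\frac{I}{- \frac{1}{5}} + \frac{5}{I}\right) = 9 - \left(I \left(-5\right) + \frac{5}{I}\right) = 9 - \left(- 5 I + \frac{5}{I}\right) = 9 + \left(- \frac{5}{I} + 5 I\right) = 9 - \frac{5}{I} + 5 I$)
$\frac{\left(\left(Z{\left(2,3 \right)} \left(-2\right) + Y{\left(5 \right)}\right) + j\right)^{2}}{L} = \frac{\left(\left(3 \left(-2\right) + \left(9 - \frac{5}{5} + 5 \cdot 5\right)\right) + 28\right)^{2}}{3952} = \left(\left(-6 + \left(9 - 1 + 25\right)\right) + 28\right)^{2} \cdot \frac{1}{3952} = \left(\left(-6 + 33\right) + 28\right)^{2} \cdot \frac{1}{3952} = \left(27 + 28\right)^{2} \cdot \frac{1}{3952} = 55^{2} \cdot \frac{1}{3952} = 3025 \cdot \frac{1}{3952} = \frac{3025}{3952}$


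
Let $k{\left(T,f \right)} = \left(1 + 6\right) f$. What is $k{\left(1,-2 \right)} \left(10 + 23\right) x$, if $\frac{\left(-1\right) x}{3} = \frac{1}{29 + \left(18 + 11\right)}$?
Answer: $\frac{693}{29} \approx 23.897$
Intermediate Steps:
$x = - \frac{3}{58}$ ($x = - \frac{3}{29 + \left(18 + 11\right)} = - \frac{3}{29 + 29} = - \frac{3}{58} \approx -0.051724$)
$k{\left(T,f \right)} = 7 f$
$k{\left(1,-2 \right)} \left(10 + 23\right) x = 7 \left(-2\right) \left(10 + 23\right) \left(- \frac{3}{58}\right) = \left(-14\right) 33 \left(- \frac{3}{58}\right) = \left(-462\right) \left(- \frac{3}{58}\right) = \frac{693}{29}$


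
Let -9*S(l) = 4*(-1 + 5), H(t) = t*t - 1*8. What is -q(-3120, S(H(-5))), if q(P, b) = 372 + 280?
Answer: -652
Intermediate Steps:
H(t) = -8 + t**2 (H(t) = t**2 - 8 = -8 + t**2)
S(l) = -16/9 (S(l) = -4*(-1 + 5)/9 = -4*4/9 = -1/9*16 = -16/9)
q(P, b) = 652
-q(-3120, S(H(-5))) = -1*652 = -652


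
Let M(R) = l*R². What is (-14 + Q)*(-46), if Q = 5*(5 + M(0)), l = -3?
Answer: -506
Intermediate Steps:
M(R) = -3*R²
Q = 25 (Q = 5*(5 - 3*0²) = 5*(5 - 3*0) = 5*(5 + 0) = 5*5 = 25)
(-14 + Q)*(-46) = (-14 + 25)*(-46) = 11*(-46) = -506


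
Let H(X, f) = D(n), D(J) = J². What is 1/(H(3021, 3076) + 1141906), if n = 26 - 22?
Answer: 1/1141922 ≈ 8.7572e-7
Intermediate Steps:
n = 4
H(X, f) = 16 (H(X, f) = 4² = 16)
1/(H(3021, 3076) + 1141906) = 1/(16 + 1141906) = 1/1141922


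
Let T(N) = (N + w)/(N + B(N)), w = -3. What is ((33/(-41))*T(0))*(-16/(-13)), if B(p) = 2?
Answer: 792/533 ≈ 1.4859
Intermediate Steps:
T(N) = (-3 + N)/(2 + N) (T(N) = (N - 3)/(N + 2) = (-3 + N)/(2 + N))
((33/(-41))*T(0))*(-16/(-13)) = ((33/(-41))*((-3 + 0)/(2 + 0)))*(-16/(-13)) = ((33*(-1/41))*(-3/2))*(-16*(-1/13)) = -33*(-3)/82*(16/13) = -33/41*(-3/2)*(16/13) = (99/82)*(16/13) = 792/533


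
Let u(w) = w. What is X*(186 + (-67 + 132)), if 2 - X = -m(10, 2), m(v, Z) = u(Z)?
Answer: 1004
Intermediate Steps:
m(v, Z) = Z
X = 4 (X = 2 - (-1)*2 = 2 - 1*(-2) = 2 + 2 = 4)
X*(186 + (-67 + 132)) = 4*(186 + (-67 + 132)) = 4*(186 + 65) = 4*251 = 1004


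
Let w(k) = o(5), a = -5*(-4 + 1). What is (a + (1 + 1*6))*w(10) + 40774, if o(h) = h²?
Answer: 41324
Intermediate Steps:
a = 15 (a = -5*(-3) = 15)
w(k) = 25 (w(k) = 5² = 25)
(a + (1 + 1*6))*w(10) + 40774 = (15 + (1 + 1*6))*25 + 40774 = (15 + (1 + 6))*25 + 40774 = (15 + 7)*25 + 40774 = 22*25 + 40774 = 550 + 40774 = 41324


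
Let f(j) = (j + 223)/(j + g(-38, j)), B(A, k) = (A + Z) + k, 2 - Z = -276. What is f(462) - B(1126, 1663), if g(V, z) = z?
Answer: -2833223/924 ≈ -3066.3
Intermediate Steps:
Z = 278 (Z = 2 - 1*(-276) = 2 + 276 = 278)
B(A, k) = 278 + A + k (B(A, k) = (A + 278) + k = (278 + A) + k = 278 + A + k)
f(j) = (223 + j)/(2*j) (f(j) = (j + 223)/(j + j) = (223 + j)/((2*j)) = (223 + j)*(1/(2*j)) = (223 + j)/(2*j))
f(462) - B(1126, 1663) = (½)*(223 + 462)/462 - (278 + 1126 + 1663) = (½)*(1/462)*685 - 1*3067 = 685/924 - 3067 = -2833223/924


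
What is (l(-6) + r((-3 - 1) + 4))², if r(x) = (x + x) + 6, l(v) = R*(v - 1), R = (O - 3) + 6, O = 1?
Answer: 484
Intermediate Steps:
R = 4 (R = (1 - 3) + 6 = -2 + 6 = 4)
l(v) = -4 + 4*v (l(v) = 4*(v - 1) = 4*(-1 + v) = -4 + 4*v)
r(x) = 6 + 2*x (r(x) = 2*x + 6 = 6 + 2*x)
(l(-6) + r((-3 - 1) + 4))² = ((-4 + 4*(-6)) + (6 + 2*((-3 - 1) + 4)))² = ((-4 - 24) + (6 + 2*(-4 + 4)))² = (-28 + (6 + 2*0))² = (-28 + (6 + 0))² = (-28 + 6)² = (-22)² = 484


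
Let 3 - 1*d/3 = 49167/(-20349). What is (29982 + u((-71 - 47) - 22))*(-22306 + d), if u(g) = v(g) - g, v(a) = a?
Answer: -79526667984/119 ≈ -6.6829e+8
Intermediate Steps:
d = 36738/2261 (d = 9 - 147501/(-20349) = 9 - 147501*(-1)/20349 = 9 - 3*(-5463/2261) = 9 + 16389/2261 = 36738/2261 ≈ 16.249)
u(g) = 0 (u(g) = g - g = 0)
(29982 + u((-71 - 47) - 22))*(-22306 + d) = (29982 + 0)*(-22306 + 36738/2261) = 29982*(-50397128/2261) = -79526667984/119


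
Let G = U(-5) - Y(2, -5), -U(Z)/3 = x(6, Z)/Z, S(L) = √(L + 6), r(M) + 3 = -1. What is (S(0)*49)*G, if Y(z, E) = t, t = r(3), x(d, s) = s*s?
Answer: 931*√6 ≈ 2280.5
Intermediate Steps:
x(d, s) = s²
r(M) = -4 (r(M) = -3 - 1 = -4)
t = -4
Y(z, E) = -4
S(L) = √(6 + L)
U(Z) = -3*Z (U(Z) = -3*Z²/Z = -3*Z)
G = 19 (G = -3*(-5) - 1*(-4) = 15 + 4 = 19)
(S(0)*49)*G = (√(6 + 0)*49)*19 = (√6*49)*19 = (49*√6)*19 = 931*√6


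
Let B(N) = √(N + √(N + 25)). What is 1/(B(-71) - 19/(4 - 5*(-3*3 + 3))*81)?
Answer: -1/(1539/34 - √(-71 + I*√46)) ≈ -0.021529 - 0.0040482*I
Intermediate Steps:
B(N) = √(N + √(25 + N))
1/(B(-71) - 19/(4 - 5*(-3*3 + 3))*81) = 1/(√(-71 + √(25 - 71)) - 19/(4 - 5*(-3*3 + 3))*81) = 1/(√(-71 + √(-46)) - 19/(4 - 5*(-9 + 3))*81) = 1/(√(-71 + I*√46) - 19/(4 - 5*(-6))*81) = 1/(√(-71 + I*√46) - 19/(4 + 30)*81) = 1/(√(-71 + I*√46) - 19/34*81) = 1/(√(-71 + I*√46) - 1539/34) = 1/(-1539/34 + √(-71 + I*√46))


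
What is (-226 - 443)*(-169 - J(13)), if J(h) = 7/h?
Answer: 1474476/13 ≈ 1.1342e+5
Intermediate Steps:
(-226 - 443)*(-169 - J(13)) = (-226 - 443)*(-169 - 7/13) = -669*(-169 - 7/13) = -669*(-2204/13) = 1474476/13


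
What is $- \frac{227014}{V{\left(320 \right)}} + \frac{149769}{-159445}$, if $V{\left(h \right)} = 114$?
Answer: $- \frac{18106660448}{9088365} \approx -1992.3$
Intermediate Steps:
$- \frac{227014}{V{\left(320 \right)}} + \frac{149769}{-159445} = - \frac{227014}{114} + \frac{149769}{-159445} = \left(-227014\right) \frac{1}{114} + 149769 \left(- \frac{1}{159445}\right) = - \frac{113507}{57} - \frac{149769}{159445} = - \frac{18106660448}{9088365}$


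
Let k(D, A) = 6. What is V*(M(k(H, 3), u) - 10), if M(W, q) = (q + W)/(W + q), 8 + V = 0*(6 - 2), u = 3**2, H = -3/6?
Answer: 72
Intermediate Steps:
H = -1/2 (H = -3*1/6 = -1/2 ≈ -0.50000)
u = 9
V = -8 (V = -8 + 0*(6 - 2) = -8 + 0*4 = -8 + 0 = -8)
M(W, q) = 1 (M(W, q) = (W + q)/(W + q) = 1)
V*(M(k(H, 3), u) - 10) = -8*(1 - 10) = -8*(-9) = 72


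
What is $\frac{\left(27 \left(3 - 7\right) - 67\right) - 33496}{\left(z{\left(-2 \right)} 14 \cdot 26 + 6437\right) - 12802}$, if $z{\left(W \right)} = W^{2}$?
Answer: $\frac{33671}{4909} \approx 6.859$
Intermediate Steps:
$\frac{\left(27 \left(3 - 7\right) - 67\right) - 33496}{\left(z{\left(-2 \right)} 14 \cdot 26 + 6437\right) - 12802} = \frac{\left(27 \left(3 - 7\right) - 67\right) - 33496}{\left(\left(-2\right)^{2} \cdot 14 \cdot 26 + 6437\right) - 12802} = \frac{\left(27 \left(3 - 7\right) - 67\right) - 33496}{\left(4 \cdot 14 \cdot 26 + 6437\right) - 12802} = \frac{\left(27 \left(-4\right) - 67\right) - 33496}{\left(56 \cdot 26 + 6437\right) - 12802} = \frac{\left(-108 - 67\right) - 33496}{\left(1456 + 6437\right) - 12802} = \frac{-175 - 33496}{7893 - 12802} = - \frac{33671}{-4909} = \left(-33671\right) \left(- \frac{1}{4909}\right) = \frac{33671}{4909}$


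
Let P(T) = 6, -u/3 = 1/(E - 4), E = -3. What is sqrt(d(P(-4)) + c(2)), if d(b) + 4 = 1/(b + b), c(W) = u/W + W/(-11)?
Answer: I*sqrt(829059)/462 ≈ 1.9708*I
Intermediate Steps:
u = 3/7 (u = -3/(-3 - 4) = -3/(-7) = -3*(-1/7) = 3/7 ≈ 0.42857)
c(W) = -W/11 + 3/(7*W) (c(W) = 3/(7*W) + W/(-11) = 3/(7*W) + W*(-1/11) = 3/(7*W) - W/11 = -W/11 + 3/(7*W))
d(b) = -4 + 1/(2*b) (d(b) = -4 + 1/(b + b) = -4 + 1/(2*b))
sqrt(d(P(-4)) + c(2)) = sqrt((-4 + (1/2)/6) + (-1/11*2 + (3/7)/2)) = sqrt((-4 + (1/2)*(1/6)) + (-2/11 + (3/7)*(1/2))) = sqrt((-4 + 1/12) + (-2/11 + 3/14)) = sqrt(-47/12 + 5/154) = sqrt(-3589/924) = I*sqrt(829059)/462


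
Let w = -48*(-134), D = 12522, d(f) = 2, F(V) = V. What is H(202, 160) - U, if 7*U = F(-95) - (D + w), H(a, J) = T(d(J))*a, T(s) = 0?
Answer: 19049/7 ≈ 2721.3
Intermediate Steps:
w = 6432
H(a, J) = 0 (H(a, J) = 0*a = 0)
U = -19049/7 (U = (-95 - (12522 + 6432))/7 = (-95 - 1*18954)/7 = (-95 - 18954)/7 = (⅐)*(-19049) = -19049/7 ≈ -2721.3)
H(202, 160) - U = 0 - 1*(-19049/7) = 0 + 19049/7 = 19049/7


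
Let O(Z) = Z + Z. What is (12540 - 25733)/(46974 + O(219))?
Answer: -13193/47412 ≈ -0.27826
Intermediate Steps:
O(Z) = 2*Z
(12540 - 25733)/(46974 + O(219)) = (12540 - 25733)/(46974 + 2*219) = -13193/(46974 + 438) = -13193/47412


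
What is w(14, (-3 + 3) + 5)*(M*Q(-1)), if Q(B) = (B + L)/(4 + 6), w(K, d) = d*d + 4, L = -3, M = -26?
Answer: 1508/5 ≈ 301.60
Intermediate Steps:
w(K, d) = 4 + d² (w(K, d) = d² + 4 = 4 + d²)
Q(B) = -3/10 + B/10 (Q(B) = (B - 3)/(4 + 6) = (-3 + B)/10 = (-3 + B)*(⅒) = -3/10 + B/10)
w(14, (-3 + 3) + 5)*(M*Q(-1)) = (4 + ((-3 + 3) + 5)²)*(-26*(-3/10 + (⅒)*(-1))) = (4 + (0 + 5)²)*(-26*(-3/10 - ⅒)) = (4 + 5²)*(-26*(-⅖)) = (4 + 25)*(52/5) = 29*(52/5) = 1508/5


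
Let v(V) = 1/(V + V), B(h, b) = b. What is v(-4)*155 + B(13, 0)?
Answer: -155/8 ≈ -19.375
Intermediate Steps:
v(V) = 1/(2*V)
v(-4)*155 + B(13, 0) = ((½)/(-4))*155 + 0 = ((½)*(-¼))*155 + 0 = -⅛*155 + 0 = -155/8 + 0 = -155/8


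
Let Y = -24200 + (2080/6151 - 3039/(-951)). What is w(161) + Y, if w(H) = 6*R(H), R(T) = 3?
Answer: -47144793471/1949867 ≈ -24178.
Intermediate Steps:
w(H) = 18 (w(H) = 6*3 = 18)
Y = -47179891077/1949867 (Y = -24200 + (2080*(1/6151) - 3039*(-1/951)) = -24200 + (2080/6151 + 1013/317) = -24200 + 6890323/1949867 = -47179891077/1949867 ≈ -24196.)
w(161) + Y = 18 - 47179891077/1949867 = -47144793471/1949867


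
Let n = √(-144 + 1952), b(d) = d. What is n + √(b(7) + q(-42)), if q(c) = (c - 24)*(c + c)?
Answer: √5551 + 4*√113 ≈ 117.03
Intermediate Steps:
q(c) = 2*c*(-24 + c) (q(c) = (-24 + c)*(2*c) = 2*c*(-24 + c))
n = 4*√113 (n = √1808 = 4*√113 ≈ 42.521)
n + √(b(7) + q(-42)) = 4*√113 + √(7 + 2*(-42)*(-24 - 42)) = 4*√113 + √(7 + 2*(-42)*(-66)) = 4*√113 + √(7 + 5544) = 4*√113 + √5551 = √5551 + 4*√113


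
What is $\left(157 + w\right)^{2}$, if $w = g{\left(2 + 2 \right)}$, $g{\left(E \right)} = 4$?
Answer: $25921$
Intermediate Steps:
$w = 4$
$\left(157 + w\right)^{2} = \left(157 + 4\right)^{2} = 161^{2} = 25921$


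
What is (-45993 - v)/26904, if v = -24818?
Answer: -21175/26904 ≈ -0.78706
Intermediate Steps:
(-45993 - v)/26904 = (-45993 - 1*(-24818))/26904 = (-45993 + 24818)*(1/26904) = -21175*1/26904 = -21175/26904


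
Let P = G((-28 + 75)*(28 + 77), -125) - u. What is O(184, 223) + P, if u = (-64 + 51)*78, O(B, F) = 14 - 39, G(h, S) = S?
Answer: 864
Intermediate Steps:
O(B, F) = -25
u = -1014 (u = -13*78 = -1014)
P = 889 (P = -125 - 1*(-1014) = -125 + 1014 = 889)
O(184, 223) + P = -25 + 889 = 864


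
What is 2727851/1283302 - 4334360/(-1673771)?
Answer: 10128090752841/2147953671842 ≈ 4.7152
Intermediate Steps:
2727851/1283302 - 4334360/(-1673771) = 2727851*(1/1283302) - 4334360*(-1/1673771) = 2727851/1283302 + 4334360/1673771 = 10128090752841/2147953671842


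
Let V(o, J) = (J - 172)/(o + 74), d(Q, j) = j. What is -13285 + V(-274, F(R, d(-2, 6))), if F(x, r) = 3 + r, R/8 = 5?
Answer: -2656837/200 ≈ -13284.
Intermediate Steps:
R = 40 (R = 8*5 = 40)
V(o, J) = (-172 + J)/(74 + o)
-13285 + V(-274, F(R, d(-2, 6))) = -13285 + (-172 + (3 + 6))/(74 - 274) = -13285 + (-172 + 9)/(-200) = -13285 - 1/200*(-163) = -13285 + 163/200 = -2656837/200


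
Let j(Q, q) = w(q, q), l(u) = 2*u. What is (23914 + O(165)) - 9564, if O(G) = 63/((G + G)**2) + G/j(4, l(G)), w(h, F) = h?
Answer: 173641057/12100 ≈ 14351.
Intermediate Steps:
j(Q, q) = q
O(G) = 1/2 + 63/(4*G**2) (O(G) = 63/((G + G)**2) + G/((2*G)) = 63/((2*G)**2) + G*(1/(2*G)) = 63/((4*G**2)) + 1/2 = 63*(1/(4*G**2)) + 1/2 = 63/(4*G**2) + 1/2 = 1/2 + 63/(4*G**2))
(23914 + O(165)) - 9564 = (23914 + (1/2 + (63/4)/165**2)) - 9564 = (23914 + (1/2 + (63/4)*(1/27225))) - 9564 = (23914 + (1/2 + 7/12100)) - 9564 = (23914 + 6057/12100) - 9564 = 289365457/12100 - 9564 = 173641057/12100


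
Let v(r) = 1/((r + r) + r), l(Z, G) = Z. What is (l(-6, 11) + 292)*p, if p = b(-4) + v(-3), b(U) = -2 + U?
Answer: -15730/9 ≈ -1747.8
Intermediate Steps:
v(r) = 1/(3*r) (v(r) = 1/(2*r + r) = 1/(3*r))
p = -55/9 (p = (-2 - 4) + (1/3)/(-3) = -6 + (1/3)*(-1/3) = -6 - 1/9 = -55/9 ≈ -6.1111)
(l(-6, 11) + 292)*p = (-6 + 292)*(-55/9) = 286*(-55/9) = -15730/9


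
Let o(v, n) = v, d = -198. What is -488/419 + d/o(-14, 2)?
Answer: 38065/2933 ≈ 12.978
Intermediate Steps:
-488/419 + d/o(-14, 2) = -488/419 - 198/(-14) = -488*1/419 - 198*(-1/14) = -488/419 + 99/7 = 38065/2933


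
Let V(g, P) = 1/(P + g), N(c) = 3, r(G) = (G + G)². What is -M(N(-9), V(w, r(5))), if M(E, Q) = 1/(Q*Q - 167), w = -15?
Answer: 7225/1206574 ≈ 0.0059880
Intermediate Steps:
r(G) = 4*G² (r(G) = (2*G)² = 4*G²)
M(E, Q) = 1/(-167 + Q²) (M(E, Q) = 1/(Q² - 167) = 1/(-167 + Q²))
-M(N(-9), V(w, r(5))) = -1/(-167 + (1/(4*5² - 15))²) = -1/(-167 + (1/(4*25 - 15))²) = -1/(-167 + (1/(100 - 15))²) = -1/(-167 + (1/85)²) = -1/(-167 + 1/7225) = -1/(-1206574/7225) = -1*(-7225/1206574) = 7225/1206574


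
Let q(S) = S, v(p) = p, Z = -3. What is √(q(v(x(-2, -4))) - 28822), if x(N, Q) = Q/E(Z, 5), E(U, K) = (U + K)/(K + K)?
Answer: I*√28842 ≈ 169.83*I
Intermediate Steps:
E(U, K) = (K + U)/(2*K) (E(U, K) = (K + U)/((2*K)) = (K + U)*(1/(2*K)) = (K + U)/(2*K))
x(N, Q) = 5*Q (x(N, Q) = Q/(((½)*(5 - 3)/5)) = Q/(((½)*(⅕)*2)) = Q/(⅕) = Q*5 = 5*Q)
√(q(v(x(-2, -4))) - 28822) = √(5*(-4) - 28822) = √(-20 - 28822) = √(-28842) = I*√28842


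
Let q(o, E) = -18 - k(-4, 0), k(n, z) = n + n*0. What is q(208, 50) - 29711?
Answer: -29725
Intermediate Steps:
k(n, z) = n (k(n, z) = n + 0 = n)
q(o, E) = -14 (q(o, E) = -18 - 1*(-4) = -18 + 4 = -14)
q(208, 50) - 29711 = -14 - 29711 = -29725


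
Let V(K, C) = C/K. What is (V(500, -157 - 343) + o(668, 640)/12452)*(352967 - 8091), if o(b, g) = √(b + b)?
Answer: -344876 + 172438*√334/3113 ≈ -3.4386e+5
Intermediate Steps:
o(b, g) = √2*√b (o(b, g) = √(2*b) = √2*√b)
(V(500, -157 - 343) + o(668, 640)/12452)*(352967 - 8091) = ((-157 - 343)/500 + (√2*√668)/12452)*(352967 - 8091) = (-500*1/500 + (√2*(2*√167))*(1/12452))*344876 = (-1 + (2*√334)*(1/12452))*344876 = (-1 + √334/6226)*344876 = -344876 + 172438*√334/3113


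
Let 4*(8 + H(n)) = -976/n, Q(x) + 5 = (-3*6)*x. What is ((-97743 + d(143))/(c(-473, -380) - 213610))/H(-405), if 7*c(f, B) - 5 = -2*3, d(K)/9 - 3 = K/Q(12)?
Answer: -672814755/10879591796 ≈ -0.061842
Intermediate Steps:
Q(x) = -5 - 18*x (Q(x) = -5 + (-3*6)*x = -5 - 18*x)
d(K) = 27 - 9*K/221 (d(K) = 27 + 9*(K/(-5 - 18*12)) = 27 + 9*(K/(-5 - 216)) = 27 + 9*(K/(-221)) = 27 + 9*(K*(-1/221)) = 27 + 9*(-K/221) = 27 - 9*K/221)
H(n) = -8 - 244/n (H(n) = -8 + (-976/n)/4 = -8 - 244/n)
c(f, B) = -1/7 (c(f, B) = 5/7 + (-2*3)/7 = 5/7 + (1/7)*(-6) = 5/7 - 6/7 = -1/7)
((-97743 + d(143))/(c(-473, -380) - 213610))/H(-405) = ((-97743 + (27 - 9/221*143))/(-1/7 - 213610))/(-8 - 244/(-405)) = ((-97743 + (27 - 99/17))/(-1495271/7))/(-8 - 244*(-1/405)) = ((-97743 + 360/17)*(-7/1495271))/(-8 + 244/405) = (-1661271/17*(-7/1495271))/(-2996/405) = (11628897/25419607)*(-405/2996) = -672814755/10879591796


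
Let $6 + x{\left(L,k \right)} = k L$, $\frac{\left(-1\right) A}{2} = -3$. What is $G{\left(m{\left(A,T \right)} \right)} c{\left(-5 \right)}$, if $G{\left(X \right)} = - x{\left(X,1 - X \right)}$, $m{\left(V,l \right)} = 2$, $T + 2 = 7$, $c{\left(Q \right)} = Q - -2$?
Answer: $-24$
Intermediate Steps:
$A = 6$ ($A = \left(-2\right) \left(-3\right) = 6$)
$c{\left(Q \right)} = 2 + Q$ ($c{\left(Q \right)} = Q + 2 = 2 + Q$)
$x{\left(L,k \right)} = -6 + L k$ ($x{\left(L,k \right)} = -6 + k L = -6 + L k$)
$T = 5$ ($T = -2 + 7 = 5$)
$G{\left(X \right)} = 6 - X \left(1 - X\right)$ ($G{\left(X \right)} = - (-6 + X \left(1 - X\right)) = 6 - X \left(1 - X\right)$)
$G{\left(m{\left(A,T \right)} \right)} c{\left(-5 \right)} = \left(6 + 2 \left(-1 + 2\right)\right) \left(2 - 5\right) = \left(6 + 2 \cdot 1\right) \left(-3\right) = \left(6 + 2\right) \left(-3\right) = 8 \left(-3\right) = -24$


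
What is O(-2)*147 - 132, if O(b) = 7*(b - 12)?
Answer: -14538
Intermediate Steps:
O(b) = -84 + 7*b (O(b) = 7*(-12 + b) = -84 + 7*b)
O(-2)*147 - 132 = (-84 + 7*(-2))*147 - 132 = (-84 - 14)*147 - 132 = -98*147 - 132 = -14406 - 132 = -14538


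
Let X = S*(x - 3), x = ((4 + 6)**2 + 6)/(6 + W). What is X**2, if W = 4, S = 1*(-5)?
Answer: 1444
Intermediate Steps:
S = -5
x = 53/5 (x = ((4 + 6)**2 + 6)/(6 + 4) = (10**2 + 6)/10 = (100 + 6)*(1/10) = 106*(1/10) = 53/5 ≈ 10.600)
X = -38 (X = -5*(53/5 - 3) = -5*38/5 = -38)
X**2 = (-38)**2 = 1444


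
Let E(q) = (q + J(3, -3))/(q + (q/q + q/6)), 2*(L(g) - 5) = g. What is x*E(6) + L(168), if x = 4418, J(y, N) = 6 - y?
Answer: 20237/4 ≈ 5059.3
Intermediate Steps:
L(g) = 5 + g/2
E(q) = (3 + q)/(1 + 7*q/6) (E(q) = (q + (6 - 1*3))/(q + (q/q + q/6)) = (q + (6 - 3))/(q + (1 + q*(1/6))) = (q + 3)/(q + (1 + q/6)) = (3 + q)/(1 + 7*q/6))
x*E(6) + L(168) = 4418*(6*(3 + 6)/(6 + 7*6)) + (5 + (1/2)*168) = 4418*(6*9/(6 + 42)) + (5 + 84) = 4418*(6*9/48) + 89 = 4418*(6*(1/48)*9) + 89 = 4418*(9/8) + 89 = 19881/4 + 89 = 20237/4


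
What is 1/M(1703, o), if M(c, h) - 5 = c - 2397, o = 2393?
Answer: -1/689 ≈ -0.0014514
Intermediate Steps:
M(c, h) = -2392 + c (M(c, h) = 5 + (c - 2397) = 5 + (-2397 + c) = -2392 + c)
1/M(1703, o) = 1/(-2392 + 1703) = 1/(-689) = -1/689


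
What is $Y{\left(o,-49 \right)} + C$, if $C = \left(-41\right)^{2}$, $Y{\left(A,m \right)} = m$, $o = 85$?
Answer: $1632$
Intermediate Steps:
$C = 1681$
$Y{\left(o,-49 \right)} + C = -49 + 1681 = 1632$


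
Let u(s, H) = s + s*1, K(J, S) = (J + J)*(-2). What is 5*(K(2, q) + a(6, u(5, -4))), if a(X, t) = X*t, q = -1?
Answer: 260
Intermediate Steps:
K(J, S) = -4*J (K(J, S) = (2*J)*(-2) = -4*J)
u(s, H) = 2*s (u(s, H) = s + s = 2*s)
5*(K(2, q) + a(6, u(5, -4))) = 5*(-4*2 + 6*(2*5)) = 5*(-8 + 6*10) = 5*(-8 + 60) = 5*52 = 260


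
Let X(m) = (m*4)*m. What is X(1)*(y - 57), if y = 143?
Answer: 344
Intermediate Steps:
X(m) = 4*m² (X(m) = (4*m)*m = 4*m²)
X(1)*(y - 57) = (4*1²)*(143 - 57) = (4*1)*86 = 4*86 = 344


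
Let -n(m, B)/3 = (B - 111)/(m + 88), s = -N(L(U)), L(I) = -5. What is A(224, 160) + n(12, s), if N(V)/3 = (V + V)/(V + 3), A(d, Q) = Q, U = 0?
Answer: 8189/50 ≈ 163.78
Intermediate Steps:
N(V) = 6*V/(3 + V) (N(V) = 3*((V + V)/(V + 3)) = 3*((2*V)/(3 + V)) = 3*(2*V/(3 + V)) = 6*V/(3 + V))
s = -15 (s = -6*(-5)/(3 - 5) = -6*(-5)/(-2) = -6*(-5)*(-1)/2 = -1*15 = -15)
n(m, B) = -3*(-111 + B)/(88 + m) (n(m, B) = -3*(B - 111)/(m + 88) = -3*(-111 + B)/(88 + m))
A(224, 160) + n(12, s) = 160 + 3*(111 - 1*(-15))/(88 + 12) = 160 + 3*(111 + 15)/100 = 160 + 3*(1/100)*126 = 160 + 189/50 = 8189/50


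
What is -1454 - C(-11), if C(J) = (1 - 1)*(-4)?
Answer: -1454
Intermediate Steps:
C(J) = 0 (C(J) = 0*(-4) = 0)
-1454 - C(-11) = -1454 - 1*0 = -1454 + 0 = -1454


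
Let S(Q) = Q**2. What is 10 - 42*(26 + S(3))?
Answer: -1460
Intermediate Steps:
10 - 42*(26 + S(3)) = 10 - 42*(26 + 3**2) = 10 - 42*(26 + 9) = 10 - 42*35 = 10 - 1470 = -1460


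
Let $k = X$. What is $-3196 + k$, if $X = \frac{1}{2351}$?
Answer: $- \frac{7513795}{2351} \approx -3196.0$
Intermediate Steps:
$X = \frac{1}{2351} \approx 0.00042535$
$k = \frac{1}{2351} \approx 0.00042535$
$-3196 + k = -3196 + \frac{1}{2351} = - \frac{7513795}{2351}$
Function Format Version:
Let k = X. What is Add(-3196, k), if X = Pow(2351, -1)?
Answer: Rational(-7513795, 2351) ≈ -3196.0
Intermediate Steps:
X = Rational(1, 2351) ≈ 0.00042535
k = Rational(1, 2351) ≈ 0.00042535
Add(-3196, k) = Add(-3196, Rational(1, 2351)) = Rational(-7513795, 2351)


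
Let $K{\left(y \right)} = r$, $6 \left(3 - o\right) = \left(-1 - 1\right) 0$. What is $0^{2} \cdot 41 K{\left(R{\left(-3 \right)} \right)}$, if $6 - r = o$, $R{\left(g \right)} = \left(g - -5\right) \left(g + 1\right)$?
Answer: $0$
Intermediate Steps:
$R{\left(g \right)} = \left(1 + g\right) \left(5 + g\right)$ ($R{\left(g \right)} = \left(g + 5\right) \left(1 + g\right) = \left(5 + g\right) \left(1 + g\right) = \left(1 + g\right) \left(5 + g\right)$)
$o = 3$ ($o = 3 - \frac{\left(-1 - 1\right) 0}{6} = 3 - \frac{\left(-2\right) 0}{6} = 3 - 0 = 3 + 0 = 3$)
$r = 3$ ($r = 6 - 3 = 3$)
$K{\left(y \right)} = 3$
$0^{2} \cdot 41 K{\left(R{\left(-3 \right)} \right)} = 0^{2} \cdot 41 \cdot 3 = 0 \cdot 41 \cdot 3 = 0 \cdot 3 = 0$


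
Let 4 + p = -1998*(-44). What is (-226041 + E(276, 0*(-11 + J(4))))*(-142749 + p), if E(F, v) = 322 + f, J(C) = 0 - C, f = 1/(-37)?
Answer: 458010314964/37 ≈ 1.2379e+10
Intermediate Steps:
p = 87908 (p = -4 - 1998*(-44) = -4 + 87912 = 87908)
f = -1/37 ≈ -0.027027
J(C) = -C
E(F, v) = 11913/37 (E(F, v) = 322 - 1/37 = 11913/37)
(-226041 + E(276, 0*(-11 + J(4))))*(-142749 + p) = (-226041 + 11913/37)*(-142749 + 87908) = -8351604/37*(-54841) = 458010314964/37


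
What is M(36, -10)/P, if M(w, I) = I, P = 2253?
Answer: -10/2253 ≈ -0.0044385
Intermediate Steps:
M(36, -10)/P = -10/2253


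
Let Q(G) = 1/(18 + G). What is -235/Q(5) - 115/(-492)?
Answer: -2659145/492 ≈ -5404.8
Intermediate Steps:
-235/Q(5) - 115/(-492) = -235/(1/(18 + 5)) - 115/(-492) = -235/(1/23) - 115*(-1/492) = -235/1/23 + 115/492 = -235*23 + 115/492 = -5405 + 115/492 = -2659145/492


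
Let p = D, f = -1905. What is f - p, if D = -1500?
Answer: -405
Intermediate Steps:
p = -1500
f - p = -1905 - 1*(-1500) = -1905 + 1500 = -405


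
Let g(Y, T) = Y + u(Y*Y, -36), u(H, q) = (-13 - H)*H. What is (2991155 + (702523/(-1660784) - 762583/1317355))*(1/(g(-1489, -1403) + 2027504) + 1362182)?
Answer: 43819865986316954864485849819846938271/10754671137100185773157680 ≈ 4.0745e+12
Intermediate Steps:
u(H, q) = H*(-13 - H)
g(Y, T) = Y - Y²*(13 + Y²) (g(Y, T) = Y - Y*Y*(13 + Y*Y) = Y - Y²*(13 + Y²))
(2991155 + (702523/(-1660784) - 762583/1317355))*(1/(g(-1489, -1403) + 2027504) + 1362182) = (2991155 + (702523/(-1660784) - 762583/1317355))*(1/(-1489*(1 - 1*(-1489)³ - 13*(-1489)) + 2027504) + 1362182) = (2991155 + (702523*(-1/1660784) - 762583*1/1317355))*(1/(-1489*(1 - 1*(-3301293169) + 19357) + 2027504) + 1362182) = (2991155 + (-702523/1660784 - 762583/1317355))*(1/(-1489*(1 + 3301293169 + 19357) + 2027504) + 1362182) = (2991155 - 2191957831737/2187842106320)*(1/(-1489*3301312527 + 2027504) + 1362182) = 6544172663571767863*(1/(-4915654352703 + 2027504) + 1362182)/2187842106320 = 6544172663571767863*(1/(-4915652325199) + 1362182)/2187842106320 = 6544172663571767863*(-1/4915652325199 + 1362182)/2187842106320 = (6544172663571767863/2187842106320)*(6696013115644224217/4915652325199) = 43819865986316954864485849819846938271/10754671137100185773157680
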